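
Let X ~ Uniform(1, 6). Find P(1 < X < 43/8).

P(1 < X < 43/8) = ∫_{1}^{43/8} f(x) dx
where f(x) = \frac{1}{5}
= \frac{7}{8}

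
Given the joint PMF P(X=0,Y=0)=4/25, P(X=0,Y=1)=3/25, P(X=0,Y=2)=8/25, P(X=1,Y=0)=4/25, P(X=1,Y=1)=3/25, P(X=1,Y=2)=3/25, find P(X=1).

P(X=1) = P(X=1,Y=0) + P(X=1,Y=1) + P(X=1,Y=2)
= 4/25 + 3/25 + 3/25
= 2/5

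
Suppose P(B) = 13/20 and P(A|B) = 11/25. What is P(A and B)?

By definition, P(A|B) = P(A ∩ B) / P(B)
So P(A ∩ B) = P(A|B) × P(B)
= 11/25 × 13/20
= 143/500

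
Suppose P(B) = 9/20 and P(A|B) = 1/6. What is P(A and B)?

By definition, P(A|B) = P(A ∩ B) / P(B)
So P(A ∩ B) = P(A|B) × P(B)
= 1/6 × 9/20
= 3/40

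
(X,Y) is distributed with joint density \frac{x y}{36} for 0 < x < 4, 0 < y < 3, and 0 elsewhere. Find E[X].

f_X(x) = ∫_0^3 \frac{x y}{36} dy = \frac{x}{8}
E[X] = ∫_0^4 x × (\frac{x}{8}) dx = \frac{8}{3}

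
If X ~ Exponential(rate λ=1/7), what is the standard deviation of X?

For X ~ Exponential(rate λ=1/7):
Var(X) = 49
SD(X) = √(Var(X)) = √(49) = 7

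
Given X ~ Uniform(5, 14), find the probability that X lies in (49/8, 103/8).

P(49/8 < X < 103/8) = ∫_{49/8}^{103/8} f(x) dx
where f(x) = \frac{1}{9}
= \frac{3}{4}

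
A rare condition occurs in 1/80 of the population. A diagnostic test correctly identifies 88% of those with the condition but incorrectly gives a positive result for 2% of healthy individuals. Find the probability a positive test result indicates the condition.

Let D = the rare event, + = positive/flagged.
P(D) = 1/80
P(+|D) = 88/100 = 22/25
P(+|D') = 2/100 = 1/50
P(+) = P(+|D)P(D) + P(+|D')P(D')
     = \frac{22}{25} × \frac{1}{80} + \frac{1}{50} × \frac{79}{80}
     = \frac{123}{4000}
P(D|+) = P(+|D)P(D)/P(+) = \frac{44}{123}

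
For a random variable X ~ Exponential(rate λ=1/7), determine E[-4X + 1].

For X ~ Exponential(rate λ=1/7):
E[X] = 7
E[-4X + 1] = -4 × E[X] + 1 = -27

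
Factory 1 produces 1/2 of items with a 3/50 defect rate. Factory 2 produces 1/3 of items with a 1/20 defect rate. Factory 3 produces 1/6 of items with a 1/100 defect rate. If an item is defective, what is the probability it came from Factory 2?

Using Bayes' theorem:
P(F1) = 1/2, P(D|F1) = 3/50
P(F2) = 1/3, P(D|F2) = 1/20
P(F3) = 1/6, P(D|F3) = 1/100
P(D) = P(D|F1)P(F1) + P(D|F2)P(F2) + P(D|F3)P(F3)
     = \frac{29}{600}
P(F2|D) = P(D|F2)P(F2) / P(D)
= \frac{10}{29}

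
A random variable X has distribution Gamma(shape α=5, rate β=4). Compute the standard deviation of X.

For X ~ Gamma(shape α=5, rate β=4):
Var(X) = \frac{5}{16}
SD(X) = √(Var(X)) = √(\frac{5}{16}) = \frac{\sqrt{5}}{4}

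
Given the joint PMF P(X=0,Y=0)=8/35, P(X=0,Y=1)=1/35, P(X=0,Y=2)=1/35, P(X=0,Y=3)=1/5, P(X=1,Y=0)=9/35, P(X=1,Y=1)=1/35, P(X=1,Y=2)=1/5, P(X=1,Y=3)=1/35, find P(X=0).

P(X=0) = P(X=0,Y=0) + P(X=0,Y=1) + P(X=0,Y=2) + P(X=0,Y=3)
= 8/35 + 1/35 + 1/35 + 1/5
= 17/35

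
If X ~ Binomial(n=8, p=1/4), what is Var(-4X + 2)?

For X ~ Binomial(n=8, p=1/4):
Var(X) = \frac{3}{2}
Var(-4X + 2) = (-4)² × Var(X) = 16 × \frac{3}{2} = 24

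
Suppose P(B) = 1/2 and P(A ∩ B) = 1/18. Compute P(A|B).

P(A|B) = P(A ∩ B) / P(B)
= (1/18) / (1/2)
= 1/9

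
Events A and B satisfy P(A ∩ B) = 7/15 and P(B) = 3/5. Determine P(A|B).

P(A|B) = P(A ∩ B) / P(B)
= (7/15) / (3/5)
= 7/9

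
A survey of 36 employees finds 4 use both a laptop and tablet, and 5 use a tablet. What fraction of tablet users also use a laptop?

P(A ∩ B) = 4/36 = 1/9
P(B) = 5/36
P(A|B) = P(A ∩ B) / P(B) = (1/9) / (5/36) = 4/5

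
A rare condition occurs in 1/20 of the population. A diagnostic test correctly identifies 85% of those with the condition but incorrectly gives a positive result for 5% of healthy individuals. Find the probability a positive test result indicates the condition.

Let D = the rare event, + = positive/flagged.
P(D) = 1/20
P(+|D) = 85/100 = 17/20
P(+|D') = 5/100 = 1/20
P(+) = P(+|D)P(D) + P(+|D')P(D')
     = \frac{17}{20} × \frac{1}{20} + \frac{1}{20} × \frac{19}{20}
     = \frac{9}{100}
P(D|+) = P(+|D)P(D)/P(+) = \frac{17}{36}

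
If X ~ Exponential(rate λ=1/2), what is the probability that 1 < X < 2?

P(1 < X < 2) = ∫_{1}^{2} f(x) dx
where f(x) = \frac{e^{- \frac{x}{2}}}{2}
= - \frac{1}{e} + e^{- \frac{1}{2}}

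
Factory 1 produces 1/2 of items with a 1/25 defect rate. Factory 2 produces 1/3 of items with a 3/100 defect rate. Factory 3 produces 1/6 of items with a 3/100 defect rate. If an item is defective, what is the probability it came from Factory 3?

Using Bayes' theorem:
P(F1) = 1/2, P(D|F1) = 1/25
P(F2) = 1/3, P(D|F2) = 3/100
P(F3) = 1/6, P(D|F3) = 3/100
P(D) = P(D|F1)P(F1) + P(D|F2)P(F2) + P(D|F3)P(F3)
     = \frac{7}{200}
P(F3|D) = P(D|F3)P(F3) / P(D)
= \frac{1}{7}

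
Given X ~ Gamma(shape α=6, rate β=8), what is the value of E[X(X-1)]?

E[X(X-1)] = E[X² - X] = E[X²] - E[X]
E[X] = \frac{3}{4}
E[X²] = Var(X) + (E[X])² = \frac{3}{32} + (\frac{3}{4})² = \frac{21}{32}
E[X(X-1)] = \frac{21}{32} - \frac{3}{4} = - \frac{3}{32}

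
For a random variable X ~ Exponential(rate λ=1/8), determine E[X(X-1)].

E[X(X-1)] = E[X² - X] = E[X²] - E[X]
E[X] = 8
E[X²] = Var(X) + (E[X])² = 64 + (8)² = 128
E[X(X-1)] = 128 - 8 = 120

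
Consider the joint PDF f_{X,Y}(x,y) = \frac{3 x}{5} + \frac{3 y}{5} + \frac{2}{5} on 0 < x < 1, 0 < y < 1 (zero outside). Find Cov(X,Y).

E[XY] = ∫∫ xy × f(x,y) dx dy = \frac{3}{10}
E[X] = \frac{11}{20}
E[Y] = \frac{11}{20}
Cov(X,Y) = E[XY] - E[X]E[Y] = - \frac{1}{400}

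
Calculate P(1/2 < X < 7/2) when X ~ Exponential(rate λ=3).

P(1/2 < X < 7/2) = ∫_{1/2}^{7/2} f(x) dx
where f(x) = 3 e^{- 3 x}
= - \frac{1 - e^{9}}{e^{\frac{21}{2}}}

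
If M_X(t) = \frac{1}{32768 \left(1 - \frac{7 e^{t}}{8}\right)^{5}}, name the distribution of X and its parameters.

The MGF M(t) = \frac{1}{32768 \left(1 - \frac{7 e^{t}}{8}\right)^{5}} is the standard form for the NegativeBinomial distribution.
Comparing with the known MGF formula identifies: NegBin(r=5, p=1/8), X = failures before r-th success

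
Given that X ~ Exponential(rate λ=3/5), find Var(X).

For X ~ Exponential(rate λ=3/5):
Var(X) = \frac{25}{9}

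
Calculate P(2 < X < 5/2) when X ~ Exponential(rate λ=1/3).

P(2 < X < 5/2) = ∫_{2}^{5/2} f(x) dx
where f(x) = \frac{e^{- \frac{x}{3}}}{3}
= - \frac{1}{e^{\frac{5}{6}}} + e^{- \frac{2}{3}}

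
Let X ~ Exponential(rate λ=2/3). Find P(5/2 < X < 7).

P(5/2 < X < 7) = ∫_{5/2}^{7} f(x) dx
where f(x) = \frac{2 e^{- \frac{2 x}{3}}}{3}
= - \frac{1 - e^{3}}{e^{\frac{14}{3}}}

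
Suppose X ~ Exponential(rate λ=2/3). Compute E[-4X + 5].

For X ~ Exponential(rate λ=2/3):
E[X] = \frac{3}{2}
E[-4X + 5] = -4 × E[X] + 5 = -1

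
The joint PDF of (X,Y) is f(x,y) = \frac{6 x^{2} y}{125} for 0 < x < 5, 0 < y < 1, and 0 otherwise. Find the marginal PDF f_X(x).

f_X(x) = ∫_0^1 f(x,y) dy
= ∫_0^1 \frac{6 x^{2} y}{125} dy
= \frac{3 x^{2}}{125} for 0 < x < 5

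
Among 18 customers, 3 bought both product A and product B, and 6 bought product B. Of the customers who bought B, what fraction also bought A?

P(A ∩ B) = 3/18 = 1/6
P(B) = 6/18 = 1/3
P(A|B) = P(A ∩ B) / P(B) = (1/6) / (1/3) = 1/2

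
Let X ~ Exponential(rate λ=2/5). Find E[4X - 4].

For X ~ Exponential(rate λ=2/5):
E[X] = \frac{5}{2}
E[4X - 4] = 4 × E[X] - 4 = 6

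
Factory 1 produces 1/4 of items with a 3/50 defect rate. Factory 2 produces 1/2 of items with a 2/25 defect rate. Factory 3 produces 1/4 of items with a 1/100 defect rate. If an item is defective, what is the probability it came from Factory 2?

Using Bayes' theorem:
P(F1) = 1/4, P(D|F1) = 3/50
P(F2) = 1/2, P(D|F2) = 2/25
P(F3) = 1/4, P(D|F3) = 1/100
P(D) = P(D|F1)P(F1) + P(D|F2)P(F2) + P(D|F3)P(F3)
     = \frac{23}{400}
P(F2|D) = P(D|F2)P(F2) / P(D)
= \frac{16}{23}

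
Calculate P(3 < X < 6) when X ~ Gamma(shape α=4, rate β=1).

P(3 < X < 6) = ∫_{3}^{6} f(x) dx
where f(x) = \frac{x^{3} e^{- x}}{6}
= \frac{-61 + 13 e^{3}}{e^{6}}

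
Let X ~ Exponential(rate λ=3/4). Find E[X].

For X ~ Exponential(rate λ=3/4), the expected value is:
E[X] = \frac{4}{3}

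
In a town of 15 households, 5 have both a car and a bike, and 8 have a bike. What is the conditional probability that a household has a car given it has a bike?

P(A ∩ B) = 5/15 = 1/3
P(B) = 8/15
P(A|B) = P(A ∩ B) / P(B) = (1/3) / (8/15) = 5/8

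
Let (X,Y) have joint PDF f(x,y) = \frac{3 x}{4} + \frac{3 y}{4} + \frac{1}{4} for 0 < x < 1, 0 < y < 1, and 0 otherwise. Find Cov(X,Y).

E[XY] = ∫∫ xy × f(x,y) dx dy = \frac{5}{16}
E[X] = \frac{9}{16}
E[Y] = \frac{9}{16}
Cov(X,Y) = E[XY] - E[X]E[Y] = - \frac{1}{256}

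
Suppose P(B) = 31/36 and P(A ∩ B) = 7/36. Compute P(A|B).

P(A|B) = P(A ∩ B) / P(B)
= (7/36) / (31/36)
= 7/31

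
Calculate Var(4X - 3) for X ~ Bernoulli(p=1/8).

For X ~ Bernoulli(p=1/8):
Var(X) = \frac{7}{64}
Var(4X - 3) = (4)² × Var(X) = 16 × \frac{7}{64} = \frac{7}{4}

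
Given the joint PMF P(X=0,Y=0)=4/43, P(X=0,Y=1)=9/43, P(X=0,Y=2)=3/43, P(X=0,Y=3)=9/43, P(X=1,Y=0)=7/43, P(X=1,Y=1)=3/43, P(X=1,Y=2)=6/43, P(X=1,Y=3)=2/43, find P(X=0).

P(X=0) = P(X=0,Y=0) + P(X=0,Y=1) + P(X=0,Y=2) + P(X=0,Y=3)
= 4/43 + 9/43 + 3/43 + 9/43
= 25/43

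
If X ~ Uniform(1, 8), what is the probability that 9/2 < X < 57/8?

P(9/2 < X < 57/8) = ∫_{9/2}^{57/8} f(x) dx
where f(x) = \frac{1}{7}
= \frac{3}{8}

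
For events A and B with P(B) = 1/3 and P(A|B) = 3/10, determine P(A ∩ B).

By definition, P(A|B) = P(A ∩ B) / P(B)
So P(A ∩ B) = P(A|B) × P(B)
= 3/10 × 1/3
= 1/10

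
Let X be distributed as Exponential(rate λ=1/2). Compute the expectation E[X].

For X ~ Exponential(rate λ=1/2), the expected value is:
E[X] = 2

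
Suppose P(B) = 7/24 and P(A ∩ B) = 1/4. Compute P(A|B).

P(A|B) = P(A ∩ B) / P(B)
= (1/4) / (7/24)
= 6/7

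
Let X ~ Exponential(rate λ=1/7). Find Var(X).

For X ~ Exponential(rate λ=1/7):
Var(X) = 49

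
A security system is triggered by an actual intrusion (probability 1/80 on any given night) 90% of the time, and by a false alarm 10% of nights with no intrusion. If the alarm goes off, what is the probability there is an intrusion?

Let D = the rare event, + = positive/flagged.
P(D) = 1/80
P(+|D) = 90/100 = 9/10
P(+|D') = 10/100 = 1/10
P(+) = P(+|D)P(D) + P(+|D')P(D')
     = \frac{9}{10} × \frac{1}{80} + \frac{1}{10} × \frac{79}{80}
     = \frac{11}{100}
P(D|+) = P(+|D)P(D)/P(+) = \frac{9}{88}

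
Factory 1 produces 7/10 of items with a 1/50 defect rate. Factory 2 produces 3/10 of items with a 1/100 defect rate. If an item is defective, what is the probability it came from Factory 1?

Using Bayes' theorem:
P(F1) = 7/10, P(D|F1) = 1/50
P(F2) = 3/10, P(D|F2) = 1/100
P(D) = P(D|F1)P(F1) + P(D|F2)P(F2)
     = \frac{17}{1000}
P(F1|D) = P(D|F1)P(F1) / P(D)
= \frac{14}{17}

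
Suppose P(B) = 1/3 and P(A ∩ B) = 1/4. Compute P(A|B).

P(A|B) = P(A ∩ B) / P(B)
= (1/4) / (1/3)
= 3/4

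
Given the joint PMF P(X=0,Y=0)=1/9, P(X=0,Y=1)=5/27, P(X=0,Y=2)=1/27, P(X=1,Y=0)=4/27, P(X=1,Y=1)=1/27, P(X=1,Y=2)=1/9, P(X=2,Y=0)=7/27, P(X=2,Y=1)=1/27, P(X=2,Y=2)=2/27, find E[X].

First find marginal of X:
P(X=0) = 1/3
P(X=1) = 8/27
P(X=2) = 10/27
E[X] = 0 × 1/3 + 1 × 8/27 + 2 × 10/27 = 28/27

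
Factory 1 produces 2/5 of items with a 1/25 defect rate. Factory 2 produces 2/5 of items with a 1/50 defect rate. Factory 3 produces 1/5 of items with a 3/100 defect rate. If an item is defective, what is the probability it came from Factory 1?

Using Bayes' theorem:
P(F1) = 2/5, P(D|F1) = 1/25
P(F2) = 2/5, P(D|F2) = 1/50
P(F3) = 1/5, P(D|F3) = 3/100
P(D) = P(D|F1)P(F1) + P(D|F2)P(F2) + P(D|F3)P(F3)
     = \frac{3}{100}
P(F1|D) = P(D|F1)P(F1) / P(D)
= \frac{8}{15}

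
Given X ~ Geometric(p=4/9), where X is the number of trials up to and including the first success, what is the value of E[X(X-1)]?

E[X(X-1)] = E[X² - X] = E[X²] - E[X]
E[X] = \frac{9}{4}
E[X²] = Var(X) + (E[X])² = \frac{45}{16} + (\frac{9}{4})² = \frac{63}{8}
E[X(X-1)] = \frac{63}{8} - \frac{9}{4} = \frac{45}{8}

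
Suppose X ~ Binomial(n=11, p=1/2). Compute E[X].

For X ~ Binomial(n=11, p=1/2), the expected value is:
E[X] = \frac{11}{2}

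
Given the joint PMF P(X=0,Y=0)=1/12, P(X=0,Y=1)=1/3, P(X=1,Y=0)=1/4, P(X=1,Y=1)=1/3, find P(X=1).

P(X=1) = P(X=1,Y=0) + P(X=1,Y=1)
= 1/4 + 1/3
= 7/12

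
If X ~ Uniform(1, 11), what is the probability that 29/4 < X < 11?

P(29/4 < X < 11) = ∫_{29/4}^{11} f(x) dx
where f(x) = \frac{1}{10}
= \frac{3}{8}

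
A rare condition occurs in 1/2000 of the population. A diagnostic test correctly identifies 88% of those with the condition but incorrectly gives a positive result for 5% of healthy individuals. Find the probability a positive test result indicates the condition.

Let D = the rare event, + = positive/flagged.
P(D) = 1/2000
P(+|D) = 88/100 = 22/25
P(+|D') = 5/100 = 1/20
P(+) = P(+|D)P(D) + P(+|D')P(D')
     = \frac{22}{25} × \frac{1}{2000} + \frac{1}{20} × \frac{1999}{2000}
     = \frac{10083}{200000}
P(D|+) = P(+|D)P(D)/P(+) = \frac{88}{10083}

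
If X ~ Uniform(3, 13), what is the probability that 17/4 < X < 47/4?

P(17/4 < X < 47/4) = ∫_{17/4}^{47/4} f(x) dx
where f(x) = \frac{1}{10}
= \frac{3}{4}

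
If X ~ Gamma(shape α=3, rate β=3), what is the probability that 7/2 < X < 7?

P(7/2 < X < 7) = ∫_{7/2}^{7} f(x) dx
where f(x) = \frac{27 x^{2} e^{- 3 x}}{2}
= - \frac{485}{2 e^{21}} + \frac{533}{8 e^{\frac{21}{2}}}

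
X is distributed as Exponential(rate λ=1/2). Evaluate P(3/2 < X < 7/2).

P(3/2 < X < 7/2) = ∫_{3/2}^{7/2} f(x) dx
where f(x) = \frac{e^{- \frac{x}{2}}}{2}
= - \frac{1 - e}{e^{\frac{7}{4}}}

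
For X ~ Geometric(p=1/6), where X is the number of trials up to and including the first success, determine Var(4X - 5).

For X ~ Geometric(p=1/6), where X is the number of trials up to and including the first success:
Var(X) = 30
Var(4X - 5) = (4)² × Var(X) = 16 × 30 = 480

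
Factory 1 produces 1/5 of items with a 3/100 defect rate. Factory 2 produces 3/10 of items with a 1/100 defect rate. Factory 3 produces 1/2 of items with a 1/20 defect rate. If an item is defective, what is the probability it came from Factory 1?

Using Bayes' theorem:
P(F1) = 1/5, P(D|F1) = 3/100
P(F2) = 3/10, P(D|F2) = 1/100
P(F3) = 1/2, P(D|F3) = 1/20
P(D) = P(D|F1)P(F1) + P(D|F2)P(F2) + P(D|F3)P(F3)
     = \frac{17}{500}
P(F1|D) = P(D|F1)P(F1) / P(D)
= \frac{3}{17}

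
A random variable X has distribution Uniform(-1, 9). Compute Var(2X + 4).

For X ~ Uniform(-1, 9):
Var(X) = \frac{25}{3}
Var(2X + 4) = (2)² × Var(X) = 4 × \frac{25}{3} = \frac{100}{3}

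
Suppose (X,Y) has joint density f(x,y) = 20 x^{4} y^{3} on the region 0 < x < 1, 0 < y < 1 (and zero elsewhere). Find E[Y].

E[Y] = ∫_0^1 ∫_0^1 y × f(x,y) dx dy
= \frac{4}{5}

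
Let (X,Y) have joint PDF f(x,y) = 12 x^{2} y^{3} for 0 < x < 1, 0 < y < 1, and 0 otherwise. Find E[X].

E[X] = ∫_0^1 ∫_0^1 x × f(x,y) dy dx
= ∫_0^1 ∫_0^1 x × (12 x^{2} y^{3}) dy dx
= \frac{3}{4}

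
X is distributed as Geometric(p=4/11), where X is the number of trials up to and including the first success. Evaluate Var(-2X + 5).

For X ~ Geometric(p=4/11), where X is the number of trials up to and including the first success:
Var(X) = \frac{77}{16}
Var(-2X + 5) = (-2)² × Var(X) = 4 × \frac{77}{16} = \frac{77}{4}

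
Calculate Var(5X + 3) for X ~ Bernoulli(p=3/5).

For X ~ Bernoulli(p=3/5):
Var(X) = \frac{6}{25}
Var(5X + 3) = (5)² × Var(X) = 25 × \frac{6}{25} = 6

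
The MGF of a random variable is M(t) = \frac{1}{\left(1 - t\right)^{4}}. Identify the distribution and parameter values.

The MGF M(t) = \frac{1}{\left(1 - t\right)^{4}} is the standard form for the Gamma distribution.
Comparing with the known MGF formula identifies: Gamma(shape α=4, rate β=1)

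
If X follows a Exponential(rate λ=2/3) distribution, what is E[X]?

For X ~ Exponential(rate λ=2/3), the expected value is:
E[X] = \frac{3}{2}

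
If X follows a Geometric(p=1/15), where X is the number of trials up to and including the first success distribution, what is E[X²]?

Using the identity E[X²] = Var(X) + (E[X])²:
E[X] = 15
Var(X) = 210
E[X²] = 210 + (15)²
= 435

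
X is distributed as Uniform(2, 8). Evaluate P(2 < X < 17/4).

P(2 < X < 17/4) = ∫_{2}^{17/4} f(x) dx
where f(x) = \frac{1}{6}
= \frac{3}{8}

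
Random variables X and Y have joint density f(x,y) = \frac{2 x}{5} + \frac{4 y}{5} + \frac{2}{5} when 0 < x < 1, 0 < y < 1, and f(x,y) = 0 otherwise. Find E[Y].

E[Y] = ∫_0^1 ∫_0^1 y × f(x,y) dx dy
= \frac{17}{30}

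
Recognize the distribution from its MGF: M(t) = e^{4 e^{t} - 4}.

The MGF M(t) = e^{4 e^{t} - 4} is the standard form for the Poisson distribution.
Comparing with the known MGF formula identifies: Poisson(λ=4)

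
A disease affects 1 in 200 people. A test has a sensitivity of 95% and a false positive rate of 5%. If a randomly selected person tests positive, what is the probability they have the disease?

Let D = the rare event, + = positive/flagged.
P(D) = 1/200
P(+|D) = 95/100 = 19/20
P(+|D') = 5/100 = 1/20
P(+) = P(+|D)P(D) + P(+|D')P(D')
     = \frac{19}{20} × \frac{1}{200} + \frac{1}{20} × \frac{199}{200}
     = \frac{109}{2000}
P(D|+) = P(+|D)P(D)/P(+) = \frac{19}{218}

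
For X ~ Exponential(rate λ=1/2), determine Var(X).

For X ~ Exponential(rate λ=1/2):
Var(X) = 4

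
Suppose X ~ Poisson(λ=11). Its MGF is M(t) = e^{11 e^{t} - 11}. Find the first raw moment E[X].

To find E[X], compute M^(1)(0):
M^(1)(t) = 11 e^{t} e^{11 e^{t} - 11}
M^(1)(0) = 11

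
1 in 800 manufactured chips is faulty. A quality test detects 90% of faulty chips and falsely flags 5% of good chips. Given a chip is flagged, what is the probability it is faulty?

Let D = the rare event, + = positive/flagged.
P(D) = 1/800
P(+|D) = 90/100 = 9/10
P(+|D') = 5/100 = 1/20
P(+) = P(+|D)P(D) + P(+|D')P(D')
     = \frac{9}{10} × \frac{1}{800} + \frac{1}{20} × \frac{799}{800}
     = \frac{817}{16000}
P(D|+) = P(+|D)P(D)/P(+) = \frac{18}{817}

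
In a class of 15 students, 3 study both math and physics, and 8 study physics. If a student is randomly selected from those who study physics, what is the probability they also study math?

P(A ∩ B) = 3/15 = 1/5
P(B) = 8/15
P(A|B) = P(A ∩ B) / P(B) = (1/5) / (8/15) = 3/8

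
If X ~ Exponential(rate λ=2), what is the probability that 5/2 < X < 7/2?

P(5/2 < X < 7/2) = ∫_{5/2}^{7/2} f(x) dx
where f(x) = 2 e^{- 2 x}
= - \frac{1 - e^{2}}{e^{7}}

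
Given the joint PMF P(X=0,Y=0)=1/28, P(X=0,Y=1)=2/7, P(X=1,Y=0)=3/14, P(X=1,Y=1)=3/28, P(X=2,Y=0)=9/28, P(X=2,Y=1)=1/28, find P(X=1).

P(X=1) = P(X=1,Y=0) + P(X=1,Y=1)
= 3/14 + 3/28
= 9/28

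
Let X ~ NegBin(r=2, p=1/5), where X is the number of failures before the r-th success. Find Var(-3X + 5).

For X ~ NegBin(r=2, p=1/5), where X is the number of failures before the r-th success:
Var(X) = 40
Var(-3X + 5) = (-3)² × Var(X) = 9 × 40 = 360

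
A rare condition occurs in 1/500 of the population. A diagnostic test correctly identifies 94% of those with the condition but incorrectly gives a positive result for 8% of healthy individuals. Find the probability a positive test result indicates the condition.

Let D = the rare event, + = positive/flagged.
P(D) = 1/500
P(+|D) = 94/100 = 47/50
P(+|D') = 8/100 = 2/25
P(+) = P(+|D)P(D) + P(+|D')P(D')
     = \frac{47}{50} × \frac{1}{500} + \frac{2}{25} × \frac{499}{500}
     = \frac{2043}{25000}
P(D|+) = P(+|D)P(D)/P(+) = \frac{47}{2043}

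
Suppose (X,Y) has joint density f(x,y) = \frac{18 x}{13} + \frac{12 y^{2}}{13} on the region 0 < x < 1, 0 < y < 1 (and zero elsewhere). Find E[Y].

E[Y] = ∫_0^1 ∫_0^1 y × f(x,y) dx dy
= \frac{15}{26}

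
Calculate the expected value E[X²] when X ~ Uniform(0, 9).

Using the identity E[X²] = Var(X) + (E[X])²:
E[X] = \frac{9}{2}
Var(X) = \frac{27}{4}
E[X²] = \frac{27}{4} + (\frac{9}{2})²
= 27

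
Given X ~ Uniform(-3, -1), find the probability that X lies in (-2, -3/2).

P(-2 < X < -3/2) = ∫_{-2}^{-3/2} f(x) dx
where f(x) = \frac{1}{2}
= \frac{1}{4}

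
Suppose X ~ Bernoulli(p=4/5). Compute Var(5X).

For X ~ Bernoulli(p=4/5):
Var(X) = \frac{4}{25}
Var(5X) = (5)² × Var(X) = 25 × \frac{4}{25} = 4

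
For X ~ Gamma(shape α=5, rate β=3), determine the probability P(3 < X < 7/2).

P(3 < X < 7/2) = ∫_{3}^{7/2} f(x) dx
where f(x) = \frac{81 x^{4} e^{- 3 x}}{8}
= - \frac{98051}{128 e^{\frac{21}{2}}} + \frac{3563}{8 e^{9}}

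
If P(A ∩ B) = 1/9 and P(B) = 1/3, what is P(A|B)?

P(A|B) = P(A ∩ B) / P(B)
= (1/9) / (1/3)
= 1/3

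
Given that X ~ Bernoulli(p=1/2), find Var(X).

For X ~ Bernoulli(p=1/2):
Var(X) = \frac{1}{4}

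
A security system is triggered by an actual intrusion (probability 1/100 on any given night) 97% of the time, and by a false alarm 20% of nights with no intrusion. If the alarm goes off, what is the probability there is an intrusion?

Let D = the rare event, + = positive/flagged.
P(D) = 1/100
P(+|D) = 97/100
P(+|D') = 20/100 = 1/5
P(+) = P(+|D)P(D) + P(+|D')P(D')
     = \frac{97}{100} × \frac{1}{100} + \frac{1}{5} × \frac{99}{100}
     = \frac{2077}{10000}
P(D|+) = P(+|D)P(D)/P(+) = \frac{97}{2077}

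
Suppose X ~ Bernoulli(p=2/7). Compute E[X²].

Using the identity E[X²] = Var(X) + (E[X])²:
E[X] = \frac{2}{7}
Var(X) = \frac{10}{49}
E[X²] = \frac{10}{49} + (\frac{2}{7})²
= \frac{2}{7}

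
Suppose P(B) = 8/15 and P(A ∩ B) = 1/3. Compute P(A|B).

P(A|B) = P(A ∩ B) / P(B)
= (1/3) / (8/15)
= 5/8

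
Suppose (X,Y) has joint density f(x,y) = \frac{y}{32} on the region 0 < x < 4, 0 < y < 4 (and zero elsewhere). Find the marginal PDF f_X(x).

f_X(x) = ∫_0^4 f(x,y) dy
= ∫_0^4 \frac{y}{32} dy
= \frac{1}{4} for 0 < x < 4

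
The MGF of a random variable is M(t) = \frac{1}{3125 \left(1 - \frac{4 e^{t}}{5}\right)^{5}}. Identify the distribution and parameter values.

The MGF M(t) = \frac{1}{3125 \left(1 - \frac{4 e^{t}}{5}\right)^{5}} is the standard form for the NegativeBinomial distribution.
Comparing with the known MGF formula identifies: NegBin(r=5, p=1/5), X = failures before r-th success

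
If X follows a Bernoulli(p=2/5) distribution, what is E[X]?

For X ~ Bernoulli(p=2/5), the expected value is:
E[X] = \frac{2}{5}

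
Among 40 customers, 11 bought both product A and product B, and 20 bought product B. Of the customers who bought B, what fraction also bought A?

P(A ∩ B) = 11/40
P(B) = 20/40 = 1/2
P(A|B) = P(A ∩ B) / P(B) = (11/40) / (1/2) = 11/20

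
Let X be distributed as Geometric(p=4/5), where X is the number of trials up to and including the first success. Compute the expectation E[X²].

Using the identity E[X²] = Var(X) + (E[X])²:
E[X] = \frac{5}{4}
Var(X) = \frac{5}{16}
E[X²] = \frac{5}{16} + (\frac{5}{4})²
= \frac{15}{8}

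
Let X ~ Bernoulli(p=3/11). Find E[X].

For X ~ Bernoulli(p=3/11), the expected value is:
E[X] = \frac{3}{11}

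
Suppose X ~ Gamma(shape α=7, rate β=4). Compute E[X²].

Using the identity E[X²] = Var(X) + (E[X])²:
E[X] = \frac{7}{4}
Var(X) = \frac{7}{16}
E[X²] = \frac{7}{16} + (\frac{7}{4})²
= \frac{7}{2}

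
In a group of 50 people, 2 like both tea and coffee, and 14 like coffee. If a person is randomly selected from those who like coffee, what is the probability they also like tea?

P(A ∩ B) = 2/50 = 1/25
P(B) = 14/50 = 7/25
P(A|B) = P(A ∩ B) / P(B) = (1/25) / (7/25) = 1/7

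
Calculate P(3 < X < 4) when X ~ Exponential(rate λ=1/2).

P(3 < X < 4) = ∫_{3}^{4} f(x) dx
where f(x) = \frac{e^{- \frac{x}{2}}}{2}
= - \frac{1}{e^{2}} + e^{- \frac{3}{2}}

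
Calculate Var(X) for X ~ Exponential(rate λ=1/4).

For X ~ Exponential(rate λ=1/4):
Var(X) = 16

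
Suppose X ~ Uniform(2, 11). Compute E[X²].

Using the identity E[X²] = Var(X) + (E[X])²:
E[X] = \frac{13}{2}
Var(X) = \frac{27}{4}
E[X²] = \frac{27}{4} + (\frac{13}{2})²
= 49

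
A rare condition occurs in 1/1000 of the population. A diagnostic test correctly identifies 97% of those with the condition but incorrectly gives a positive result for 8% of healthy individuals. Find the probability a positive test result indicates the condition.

Let D = the rare event, + = positive/flagged.
P(D) = 1/1000
P(+|D) = 97/100
P(+|D') = 8/100 = 2/25
P(+) = P(+|D)P(D) + P(+|D')P(D')
     = \frac{97}{100} × \frac{1}{1000} + \frac{2}{25} × \frac{999}{1000}
     = \frac{8089}{100000}
P(D|+) = P(+|D)P(D)/P(+) = \frac{97}{8089}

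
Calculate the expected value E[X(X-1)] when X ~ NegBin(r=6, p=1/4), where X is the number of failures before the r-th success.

E[X(X-1)] = E[X² - X] = E[X²] - E[X]
E[X] = 18
E[X²] = Var(X) + (E[X])² = 72 + (18)² = 396
E[X(X-1)] = 396 - 18 = 378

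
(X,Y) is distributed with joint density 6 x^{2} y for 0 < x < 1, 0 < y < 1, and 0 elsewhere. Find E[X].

E[X] = ∫_0^1 ∫_0^1 x × f(x,y) dy dx
= ∫_0^1 ∫_0^1 x × (6 x^{2} y) dy dx
= \frac{3}{4}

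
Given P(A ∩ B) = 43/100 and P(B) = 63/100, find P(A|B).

P(A|B) = P(A ∩ B) / P(B)
= (43/100) / (63/100)
= 43/63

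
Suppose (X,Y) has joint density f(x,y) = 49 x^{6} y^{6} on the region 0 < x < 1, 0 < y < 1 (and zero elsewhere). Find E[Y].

E[Y] = ∫_0^1 ∫_0^1 y × f(x,y) dx dy
= \frac{7}{8}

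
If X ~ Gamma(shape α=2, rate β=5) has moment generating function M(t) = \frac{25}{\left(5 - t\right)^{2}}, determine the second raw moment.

To find E[X^2], compute M^(2)(0):
M^(1)(t) = \frac{50}{\left(5 - t\right)^{3}}
M^(2)(t) = \frac{150}{\left(5 - t\right)^{4}}
M^(2)(0) = \frac{6}{25}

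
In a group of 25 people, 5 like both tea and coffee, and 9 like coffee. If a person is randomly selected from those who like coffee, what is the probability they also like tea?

P(A ∩ B) = 5/25 = 1/5
P(B) = 9/25
P(A|B) = P(A ∩ B) / P(B) = (1/5) / (9/25) = 5/9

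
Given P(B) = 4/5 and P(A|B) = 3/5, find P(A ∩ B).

By definition, P(A|B) = P(A ∩ B) / P(B)
So P(A ∩ B) = P(A|B) × P(B)
= 3/5 × 4/5
= 12/25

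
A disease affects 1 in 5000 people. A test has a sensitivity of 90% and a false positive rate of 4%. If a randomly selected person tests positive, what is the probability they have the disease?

Let D = the rare event, + = positive/flagged.
P(D) = 1/5000
P(+|D) = 90/100 = 9/10
P(+|D') = 4/100 = 1/25
P(+) = P(+|D)P(D) + P(+|D')P(D')
     = \frac{9}{10} × \frac{1}{5000} + \frac{1}{25} × \frac{4999}{5000}
     = \frac{10043}{250000}
P(D|+) = P(+|D)P(D)/P(+) = \frac{45}{10043}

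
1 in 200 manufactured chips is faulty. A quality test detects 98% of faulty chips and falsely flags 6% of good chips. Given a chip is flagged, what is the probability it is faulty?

Let D = the rare event, + = positive/flagged.
P(D) = 1/200
P(+|D) = 98/100 = 49/50
P(+|D') = 6/100 = 3/50
P(+) = P(+|D)P(D) + P(+|D')P(D')
     = \frac{49}{50} × \frac{1}{200} + \frac{3}{50} × \frac{199}{200}
     = \frac{323}{5000}
P(D|+) = P(+|D)P(D)/P(+) = \frac{49}{646}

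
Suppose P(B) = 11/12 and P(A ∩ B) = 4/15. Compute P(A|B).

P(A|B) = P(A ∩ B) / P(B)
= (4/15) / (11/12)
= 16/55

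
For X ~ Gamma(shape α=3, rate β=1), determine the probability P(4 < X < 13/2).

P(4 < X < 13/2) = ∫_{4}^{13/2} f(x) dx
where f(x) = \frac{x^{2} e^{- x}}{2}
= - \frac{229}{8 e^{\frac{13}{2}}} + \frac{13}{e^{4}}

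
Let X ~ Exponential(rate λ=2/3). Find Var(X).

For X ~ Exponential(rate λ=2/3):
Var(X) = \frac{9}{4}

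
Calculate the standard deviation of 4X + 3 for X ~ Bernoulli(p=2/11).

For X ~ Bernoulli(p=2/11):
Var(X) = \frac{18}{121}
SD(X) = √(Var(X)) = √(\frac{18}{121}) = \frac{3 \sqrt{2}}{11}
SD(4X + 3) = |4| × SD(X) = 4 × \frac{3 \sqrt{2}}{11} = \frac{12 \sqrt{2}}{11}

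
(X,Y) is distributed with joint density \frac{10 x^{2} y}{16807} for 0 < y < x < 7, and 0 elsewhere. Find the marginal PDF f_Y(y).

f_Y(y) = ∫_y^7 \frac{10 x^{2} y}{16807} dx = \frac{10 y \left(343 - y^{3}\right)}{50421}
for 0 < y < 7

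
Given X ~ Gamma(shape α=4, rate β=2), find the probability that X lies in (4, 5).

P(4 < X < 5) = ∫_{4}^{5} f(x) dx
where f(x) = \frac{8 x^{3} e^{- 2 x}}{3}
= \frac{-683 + 379 e^{2}}{3 e^{10}}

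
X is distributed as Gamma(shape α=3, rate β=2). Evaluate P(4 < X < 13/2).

P(4 < X < 13/2) = ∫_{4}^{13/2} f(x) dx
where f(x) = 4 x^{2} e^{- 2 x}
= \frac{-197 + 82 e^{5}}{2 e^{13}}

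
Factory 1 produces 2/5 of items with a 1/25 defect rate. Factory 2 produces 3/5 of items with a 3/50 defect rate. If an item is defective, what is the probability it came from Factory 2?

Using Bayes' theorem:
P(F1) = 2/5, P(D|F1) = 1/25
P(F2) = 3/5, P(D|F2) = 3/50
P(D) = P(D|F1)P(F1) + P(D|F2)P(F2)
     = \frac{13}{250}
P(F2|D) = P(D|F2)P(F2) / P(D)
= \frac{9}{13}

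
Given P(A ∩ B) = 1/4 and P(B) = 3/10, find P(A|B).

P(A|B) = P(A ∩ B) / P(B)
= (1/4) / (3/10)
= 5/6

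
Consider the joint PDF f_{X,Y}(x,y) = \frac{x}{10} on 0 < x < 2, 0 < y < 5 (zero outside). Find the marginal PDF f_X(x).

f_X(x) = ∫_0^5 f(x,y) dy
= ∫_0^5 \frac{x}{10} dy
= \frac{x}{2} for 0 < x < 2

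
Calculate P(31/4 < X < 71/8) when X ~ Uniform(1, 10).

P(31/4 < X < 71/8) = ∫_{31/4}^{71/8} f(x) dx
where f(x) = \frac{1}{9}
= \frac{1}{8}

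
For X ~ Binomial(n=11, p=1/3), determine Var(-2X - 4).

For X ~ Binomial(n=11, p=1/3):
Var(X) = \frac{22}{9}
Var(-2X - 4) = (-2)² × Var(X) = 4 × \frac{22}{9} = \frac{88}{9}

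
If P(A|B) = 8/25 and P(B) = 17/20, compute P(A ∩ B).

By definition, P(A|B) = P(A ∩ B) / P(B)
So P(A ∩ B) = P(A|B) × P(B)
= 8/25 × 17/20
= 34/125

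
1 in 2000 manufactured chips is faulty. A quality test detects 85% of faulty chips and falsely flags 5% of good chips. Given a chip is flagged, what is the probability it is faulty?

Let D = the rare event, + = positive/flagged.
P(D) = 1/2000
P(+|D) = 85/100 = 17/20
P(+|D') = 5/100 = 1/20
P(+) = P(+|D)P(D) + P(+|D')P(D')
     = \frac{17}{20} × \frac{1}{2000} + \frac{1}{20} × \frac{1999}{2000}
     = \frac{63}{1250}
P(D|+) = P(+|D)P(D)/P(+) = \frac{17}{2016}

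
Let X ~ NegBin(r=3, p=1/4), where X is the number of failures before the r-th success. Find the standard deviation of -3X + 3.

For X ~ NegBin(r=3, p=1/4), where X is the number of failures before the r-th success:
Var(X) = 36
SD(X) = √(Var(X)) = √(36) = 6
SD(-3X + 3) = |-3| × SD(X) = 3 × 6 = 18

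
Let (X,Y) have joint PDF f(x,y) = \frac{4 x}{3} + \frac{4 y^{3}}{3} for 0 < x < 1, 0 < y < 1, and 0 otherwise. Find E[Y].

E[Y] = ∫_0^1 ∫_0^1 y × f(x,y) dx dy
= \frac{3}{5}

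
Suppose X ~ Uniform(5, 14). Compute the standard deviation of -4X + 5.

For X ~ Uniform(5, 14):
Var(X) = \frac{27}{4}
SD(X) = √(Var(X)) = √(\frac{27}{4}) = \frac{3 \sqrt{3}}{2}
SD(-4X + 5) = |-4| × SD(X) = 4 × \frac{3 \sqrt{3}}{2} = 6 \sqrt{3}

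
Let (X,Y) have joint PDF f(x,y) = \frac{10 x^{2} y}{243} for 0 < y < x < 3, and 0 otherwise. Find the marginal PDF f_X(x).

f_X(x) = ∫_0^x \frac{10 x^{2} y}{243} dy = \frac{5 x^{4}}{243}
for 0 < x < 3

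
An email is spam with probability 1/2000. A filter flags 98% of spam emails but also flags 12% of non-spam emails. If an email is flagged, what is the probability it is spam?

Let D = the rare event, + = positive/flagged.
P(D) = 1/2000
P(+|D) = 98/100 = 49/50
P(+|D') = 12/100 = 3/25
P(+) = P(+|D)P(D) + P(+|D')P(D')
     = \frac{49}{50} × \frac{1}{2000} + \frac{3}{25} × \frac{1999}{2000}
     = \frac{12043}{100000}
P(D|+) = P(+|D)P(D)/P(+) = \frac{49}{12043}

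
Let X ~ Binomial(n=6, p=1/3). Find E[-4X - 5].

For X ~ Binomial(n=6, p=1/3):
E[X] = 2
E[-4X - 5] = -4 × E[X] - 5 = -13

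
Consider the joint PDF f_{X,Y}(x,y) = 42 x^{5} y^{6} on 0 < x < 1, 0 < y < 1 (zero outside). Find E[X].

E[X] = ∫_0^1 ∫_0^1 x × f(x,y) dy dx
= ∫_0^1 ∫_0^1 x × (42 x^{5} y^{6}) dy dx
= \frac{6}{7}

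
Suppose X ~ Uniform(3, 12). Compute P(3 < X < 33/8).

P(3 < X < 33/8) = ∫_{3}^{33/8} f(x) dx
where f(x) = \frac{1}{9}
= \frac{1}{8}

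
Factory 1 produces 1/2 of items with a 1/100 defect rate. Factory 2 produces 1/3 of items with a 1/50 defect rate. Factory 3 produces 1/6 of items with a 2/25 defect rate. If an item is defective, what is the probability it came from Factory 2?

Using Bayes' theorem:
P(F1) = 1/2, P(D|F1) = 1/100
P(F2) = 1/3, P(D|F2) = 1/50
P(F3) = 1/6, P(D|F3) = 2/25
P(D) = P(D|F1)P(F1) + P(D|F2)P(F2) + P(D|F3)P(F3)
     = \frac{1}{40}
P(F2|D) = P(D|F2)P(F2) / P(D)
= \frac{4}{15}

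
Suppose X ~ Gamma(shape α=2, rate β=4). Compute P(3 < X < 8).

P(3 < X < 8) = ∫_{3}^{8} f(x) dx
where f(x) = 16 x e^{- 4 x}
= \frac{-33 + 13 e^{20}}{e^{32}}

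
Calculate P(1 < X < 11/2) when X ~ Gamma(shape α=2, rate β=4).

P(1 < X < 11/2) = ∫_{1}^{11/2} f(x) dx
where f(x) = 16 x e^{- 4 x}
= \frac{-23 + 5 e^{18}}{e^{22}}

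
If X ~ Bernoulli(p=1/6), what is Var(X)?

For X ~ Bernoulli(p=1/6):
Var(X) = \frac{5}{36}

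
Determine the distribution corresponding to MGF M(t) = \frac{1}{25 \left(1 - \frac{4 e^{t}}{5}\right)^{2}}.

The MGF M(t) = \frac{1}{25 \left(1 - \frac{4 e^{t}}{5}\right)^{2}} is the standard form for the NegativeBinomial distribution.
Comparing with the known MGF formula identifies: NegBin(r=2, p=1/5), X = failures before r-th success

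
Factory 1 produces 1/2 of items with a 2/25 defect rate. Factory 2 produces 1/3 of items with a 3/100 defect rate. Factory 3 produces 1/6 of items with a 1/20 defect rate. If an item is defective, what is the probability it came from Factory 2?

Using Bayes' theorem:
P(F1) = 1/2, P(D|F1) = 2/25
P(F2) = 1/3, P(D|F2) = 3/100
P(F3) = 1/6, P(D|F3) = 1/20
P(D) = P(D|F1)P(F1) + P(D|F2)P(F2) + P(D|F3)P(F3)
     = \frac{7}{120}
P(F2|D) = P(D|F2)P(F2) / P(D)
= \frac{6}{35}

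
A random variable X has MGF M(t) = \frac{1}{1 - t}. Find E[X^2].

To find E[X^2], compute M^(2)(0):
M^(1)(t) = \frac{1}{\left(1 - t\right)^{2}}
M^(2)(t) = \frac{2}{\left(1 - t\right)^{3}}
M^(2)(0) = 2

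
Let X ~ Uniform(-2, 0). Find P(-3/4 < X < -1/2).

P(-3/4 < X < -1/2) = ∫_{-3/4}^{-1/2} f(x) dx
where f(x) = \frac{1}{2}
= \frac{1}{8}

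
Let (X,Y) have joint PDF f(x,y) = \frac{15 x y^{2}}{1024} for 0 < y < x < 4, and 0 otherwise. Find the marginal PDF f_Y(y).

f_Y(y) = ∫_y^4 \frac{15 x y^{2}}{1024} dx = \frac{15 y^{2} \left(16 - y^{2}\right)}{2048}
for 0 < y < 4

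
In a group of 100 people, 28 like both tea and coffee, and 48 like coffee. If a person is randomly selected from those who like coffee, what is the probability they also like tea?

P(A ∩ B) = 28/100 = 7/25
P(B) = 48/100 = 12/25
P(A|B) = P(A ∩ B) / P(B) = (7/25) / (12/25) = 7/12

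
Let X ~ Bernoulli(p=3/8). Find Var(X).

For X ~ Bernoulli(p=3/8):
Var(X) = \frac{15}{64}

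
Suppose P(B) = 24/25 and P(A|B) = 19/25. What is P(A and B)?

By definition, P(A|B) = P(A ∩ B) / P(B)
So P(A ∩ B) = P(A|B) × P(B)
= 19/25 × 24/25
= 456/625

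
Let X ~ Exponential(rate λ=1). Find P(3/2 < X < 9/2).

P(3/2 < X < 9/2) = ∫_{3/2}^{9/2} f(x) dx
where f(x) = e^{- x}
= - \frac{1 - e^{3}}{e^{\frac{9}{2}}}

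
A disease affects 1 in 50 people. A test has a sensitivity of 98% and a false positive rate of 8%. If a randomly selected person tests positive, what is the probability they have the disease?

Let D = the rare event, + = positive/flagged.
P(D) = 1/50
P(+|D) = 98/100 = 49/50
P(+|D') = 8/100 = 2/25
P(+) = P(+|D)P(D) + P(+|D')P(D')
     = \frac{49}{50} × \frac{1}{50} + \frac{2}{25} × \frac{49}{50}
     = \frac{49}{500}
P(D|+) = P(+|D)P(D)/P(+) = \frac{1}{5}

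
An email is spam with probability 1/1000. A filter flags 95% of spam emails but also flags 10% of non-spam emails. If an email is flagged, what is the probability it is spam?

Let D = the rare event, + = positive/flagged.
P(D) = 1/1000
P(+|D) = 95/100 = 19/20
P(+|D') = 10/100 = 1/10
P(+) = P(+|D)P(D) + P(+|D')P(D')
     = \frac{19}{20} × \frac{1}{1000} + \frac{1}{10} × \frac{999}{1000}
     = \frac{2017}{20000}
P(D|+) = P(+|D)P(D)/P(+) = \frac{19}{2017}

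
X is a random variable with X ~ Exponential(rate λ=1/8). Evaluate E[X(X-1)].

E[X(X-1)] = E[X² - X] = E[X²] - E[X]
E[X] = 8
E[X²] = Var(X) + (E[X])² = 64 + (8)² = 128
E[X(X-1)] = 128 - 8 = 120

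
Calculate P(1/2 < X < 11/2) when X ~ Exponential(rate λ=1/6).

P(1/2 < X < 11/2) = ∫_{1/2}^{11/2} f(x) dx
where f(x) = \frac{e^{- \frac{x}{6}}}{6}
= - \frac{1 - e^{\frac{5}{6}}}{e^{\frac{11}{12}}}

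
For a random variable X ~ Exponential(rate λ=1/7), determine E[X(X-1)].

E[X(X-1)] = E[X² - X] = E[X²] - E[X]
E[X] = 7
E[X²] = Var(X) + (E[X])² = 49 + (7)² = 98
E[X(X-1)] = 98 - 7 = 91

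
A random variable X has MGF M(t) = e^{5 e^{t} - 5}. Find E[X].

To find E[X], compute M^(1)(0):
M^(1)(t) = 5 e^{t} e^{5 e^{t} - 5}
M^(1)(0) = 5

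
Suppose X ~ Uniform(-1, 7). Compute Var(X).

For X ~ Uniform(-1, 7):
Var(X) = \frac{16}{3}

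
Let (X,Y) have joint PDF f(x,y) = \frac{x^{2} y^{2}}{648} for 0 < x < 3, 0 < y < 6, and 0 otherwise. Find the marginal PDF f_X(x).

f_X(x) = ∫_0^6 f(x,y) dy
= ∫_0^6 \frac{x^{2} y^{2}}{648} dy
= \frac{x^{2}}{9} for 0 < x < 3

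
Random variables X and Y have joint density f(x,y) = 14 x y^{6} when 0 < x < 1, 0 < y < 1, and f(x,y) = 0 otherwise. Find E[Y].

E[Y] = ∫_0^1 ∫_0^1 y × f(x,y) dx dy
= \frac{7}{8}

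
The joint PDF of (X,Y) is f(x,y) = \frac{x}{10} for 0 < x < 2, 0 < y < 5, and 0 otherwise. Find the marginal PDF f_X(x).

f_X(x) = ∫_0^5 f(x,y) dy
= ∫_0^5 \frac{x}{10} dy
= \frac{x}{2} for 0 < x < 2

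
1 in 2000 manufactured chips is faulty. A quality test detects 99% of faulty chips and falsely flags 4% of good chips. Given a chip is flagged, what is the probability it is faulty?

Let D = the rare event, + = positive/flagged.
P(D) = 1/2000
P(+|D) = 99/100
P(+|D') = 4/100 = 1/25
P(+) = P(+|D)P(D) + P(+|D')P(D')
     = \frac{99}{100} × \frac{1}{2000} + \frac{1}{25} × \frac{1999}{2000}
     = \frac{1619}{40000}
P(D|+) = P(+|D)P(D)/P(+) = \frac{99}{8095}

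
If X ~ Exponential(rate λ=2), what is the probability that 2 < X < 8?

P(2 < X < 8) = ∫_{2}^{8} f(x) dx
where f(x) = 2 e^{- 2 x}
= - \frac{1 - e^{12}}{e^{16}}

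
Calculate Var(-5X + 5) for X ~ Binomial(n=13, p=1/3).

For X ~ Binomial(n=13, p=1/3):
Var(X) = \frac{26}{9}
Var(-5X + 5) = (-5)² × Var(X) = 25 × \frac{26}{9} = \frac{650}{9}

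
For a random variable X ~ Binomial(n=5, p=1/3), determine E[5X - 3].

For X ~ Binomial(n=5, p=1/3):
E[X] = \frac{5}{3}
E[5X - 3] = 5 × E[X] - 3 = \frac{16}{3}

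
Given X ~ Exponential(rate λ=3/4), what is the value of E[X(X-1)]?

E[X(X-1)] = E[X² - X] = E[X²] - E[X]
E[X] = \frac{4}{3}
E[X²] = Var(X) + (E[X])² = \frac{16}{9} + (\frac{4}{3})² = \frac{32}{9}
E[X(X-1)] = \frac{32}{9} - \frac{4}{3} = \frac{20}{9}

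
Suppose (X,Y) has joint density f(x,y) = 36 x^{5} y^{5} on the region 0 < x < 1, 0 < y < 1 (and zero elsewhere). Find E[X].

E[X] = ∫_0^1 ∫_0^1 x × f(x,y) dy dx
= ∫_0^1 ∫_0^1 x × (36 x^{5} y^{5}) dy dx
= \frac{6}{7}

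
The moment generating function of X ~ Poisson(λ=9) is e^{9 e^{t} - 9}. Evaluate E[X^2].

To find E[X^2], compute M^(2)(0):
M^(1)(t) = 9 e^{t} e^{9 e^{t} - 9}
M^(2)(t) = 81 e^{2 t} e^{9 e^{t} - 9} + 9 e^{t} e^{9 e^{t} - 9}
M^(2)(0) = 90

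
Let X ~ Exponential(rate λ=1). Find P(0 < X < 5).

P(0 < X < 5) = ∫_{0}^{5} f(x) dx
where f(x) = e^{- x}
= 1 - e^{-5}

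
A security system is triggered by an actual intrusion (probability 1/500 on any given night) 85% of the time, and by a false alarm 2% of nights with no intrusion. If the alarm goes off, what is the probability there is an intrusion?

Let D = the rare event, + = positive/flagged.
P(D) = 1/500
P(+|D) = 85/100 = 17/20
P(+|D') = 2/100 = 1/50
P(+) = P(+|D)P(D) + P(+|D')P(D')
     = \frac{17}{20} × \frac{1}{500} + \frac{1}{50} × \frac{499}{500}
     = \frac{1083}{50000}
P(D|+) = P(+|D)P(D)/P(+) = \frac{85}{1083}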